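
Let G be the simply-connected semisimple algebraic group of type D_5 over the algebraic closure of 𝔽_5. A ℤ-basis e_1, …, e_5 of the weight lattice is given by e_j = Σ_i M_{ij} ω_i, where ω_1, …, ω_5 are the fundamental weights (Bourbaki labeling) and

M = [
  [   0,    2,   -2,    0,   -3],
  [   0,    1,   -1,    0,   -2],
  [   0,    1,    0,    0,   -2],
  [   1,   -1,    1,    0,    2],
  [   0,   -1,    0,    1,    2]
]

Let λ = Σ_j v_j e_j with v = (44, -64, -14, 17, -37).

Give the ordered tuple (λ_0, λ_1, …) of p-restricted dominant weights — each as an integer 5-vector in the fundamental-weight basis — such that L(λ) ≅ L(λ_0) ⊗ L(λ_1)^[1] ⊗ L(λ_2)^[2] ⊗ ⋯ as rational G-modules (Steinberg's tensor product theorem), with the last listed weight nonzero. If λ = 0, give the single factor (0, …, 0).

Change of basis e → ω: c = M·v where v = (44, -64, -14, 17, -37):
  c_1 = 0·44 + (2)·(-64) + (-2)·(-14) + 0·17 + (-3)·(-37) = 11
  c_2 = 0·44 + (1)·(-64) + (-1)·(-14) + 0·17 + (-2)·(-37) = 24
  c_3 = 0·44 + (1)·(-64) + (0)·(-14) + 0·17 + (-2)·(-37) = 10
  c_4 = 1·44 + (-1)·(-64) + (1)·(-14) + 0·17 + (2)·(-37) = 20
  c_5 = 0·44 + (-1)·(-64) + (0)·(-14) + 1·17 + (2)·(-37) = 7
Writing each c_i in base p = 5:
  c_1 = 11 = 1·5^0 + 2·5^1
  c_2 = 24 = 4·5^0 + 4·5^1
  c_3 = 10 = 0·5^0 + 2·5^1
  c_4 = 20 = 0·5^0 + 4·5^1
  c_5 = 7 = 2·5^0 + 1·5^1
p-restricted factor λ_0 = (1, 4, 0, 0, 2)
p-restricted factor λ_1 = (2, 4, 2, 4, 1)

((1, 4, 0, 0, 2), (2, 4, 2, 4, 1))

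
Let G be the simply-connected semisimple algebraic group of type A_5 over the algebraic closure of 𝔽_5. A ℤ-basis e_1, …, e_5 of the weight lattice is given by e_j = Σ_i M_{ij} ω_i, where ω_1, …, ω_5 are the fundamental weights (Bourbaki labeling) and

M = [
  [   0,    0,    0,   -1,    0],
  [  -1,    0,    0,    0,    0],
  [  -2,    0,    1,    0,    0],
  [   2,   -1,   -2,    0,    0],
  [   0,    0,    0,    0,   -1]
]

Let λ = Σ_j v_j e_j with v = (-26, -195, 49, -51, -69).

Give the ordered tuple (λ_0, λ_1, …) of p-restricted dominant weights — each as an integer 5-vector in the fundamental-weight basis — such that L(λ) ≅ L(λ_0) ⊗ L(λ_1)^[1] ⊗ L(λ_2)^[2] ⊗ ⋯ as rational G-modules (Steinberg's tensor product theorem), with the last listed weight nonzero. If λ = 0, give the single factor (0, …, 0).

((1, 1, 1, 0, 4), (0, 0, 0, 4, 3), (2, 1, 4, 1, 2))

ω-coordinates c = M·v, v = (-26, -195, 49, -51, -69):
  c_1 = 0*-26 + 0*-195 + 0*49 + -1*-51 + 0*-69 = 51
  c_2 = -1*-26 + 0*-195 + 0*49 + 0*-51 + 0*-69 = 26
  c_3 = -2*-26 + 0*-195 + 1*49 + 0*-51 + 0*-69 = 101
  c_4 = 2*-26 + -1*-195 + -2*49 + 0*-51 + 0*-69 = 45
  c_5 = 0*-26 + 0*-195 + 0*49 + 0*-51 + -1*-69 = 69
p = 5; digits c_i = Σ_j d_{ij}·5^j, 0 ≤ d_{ij} < 5:
  c_1 = 51 = 1·5^0 + 0·5^1 + 2·5^2
  c_2 = 26 = 1·5^0 + 0·5^1 + 1·5^2
  c_3 = 101 = 1·5^0 + 0·5^1 + 4·5^2
  c_4 = 45 = 0·5^0 + 4·5^1 + 1·5^2
  c_5 = 69 = 4·5^0 + 3·5^1 + 2·5^2
λ_0 = (1, 1, 1, 0, 4)
λ_1 = (0, 0, 0, 4, 3)
λ_2 = (2, 1, 4, 1, 2)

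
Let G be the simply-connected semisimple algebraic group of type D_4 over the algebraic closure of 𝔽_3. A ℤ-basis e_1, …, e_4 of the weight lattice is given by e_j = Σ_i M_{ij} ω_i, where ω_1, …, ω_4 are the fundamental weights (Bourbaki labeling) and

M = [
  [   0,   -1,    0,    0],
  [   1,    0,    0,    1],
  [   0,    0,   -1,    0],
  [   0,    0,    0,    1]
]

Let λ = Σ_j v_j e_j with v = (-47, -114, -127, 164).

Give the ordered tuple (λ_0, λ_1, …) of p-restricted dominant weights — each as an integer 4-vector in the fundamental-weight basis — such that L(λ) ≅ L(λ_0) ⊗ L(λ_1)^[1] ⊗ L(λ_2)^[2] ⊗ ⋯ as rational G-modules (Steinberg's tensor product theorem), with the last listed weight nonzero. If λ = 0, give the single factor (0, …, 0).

ω-coordinates c = M·v, v = (-47, -114, -127, 164):
  c_1 = (0)·(-47) + (-1)·(-114) + (0)·(-127) + (0)·(164) = 114
  c_2 = (1)·(-47) + (0)·(-114) + (0)·(-127) + (1)·(164) = 117
  c_3 = (0)·(-47) + (0)·(-114) + (-1)·(-127) + (0)·(164) = 127
  c_4 = (0)·(-47) + (0)·(-114) + (0)·(-127) + (1)·(164) = 164
p = 3; digits c_i = Σ_j d_{ij}·3^j, 0 ≤ d_{ij} < 3:
  c_1 = 114 = 0·3^0 + 2·3^1 + 0·3^2 + 1·3^3 + 1·3^4
  c_2 = 117 = 0·3^0 + 0·3^1 + 1·3^2 + 1·3^3 + 1·3^4
  c_3 = 127 = 1·3^0 + 0·3^1 + 2·3^2 + 1·3^3 + 1·3^4
  c_4 = 164 = 2·3^0 + 0·3^1 + 0·3^2 + 0·3^3 + 2·3^4
λ_0 = (0, 0, 1, 2)
λ_1 = (2, 0, 0, 0)
λ_2 = (0, 1, 2, 0)
λ_3 = (1, 1, 1, 0)
λ_4 = (1, 1, 1, 2)

((0, 0, 1, 2), (2, 0, 0, 0), (0, 1, 2, 0), (1, 1, 1, 0), (1, 1, 1, 2))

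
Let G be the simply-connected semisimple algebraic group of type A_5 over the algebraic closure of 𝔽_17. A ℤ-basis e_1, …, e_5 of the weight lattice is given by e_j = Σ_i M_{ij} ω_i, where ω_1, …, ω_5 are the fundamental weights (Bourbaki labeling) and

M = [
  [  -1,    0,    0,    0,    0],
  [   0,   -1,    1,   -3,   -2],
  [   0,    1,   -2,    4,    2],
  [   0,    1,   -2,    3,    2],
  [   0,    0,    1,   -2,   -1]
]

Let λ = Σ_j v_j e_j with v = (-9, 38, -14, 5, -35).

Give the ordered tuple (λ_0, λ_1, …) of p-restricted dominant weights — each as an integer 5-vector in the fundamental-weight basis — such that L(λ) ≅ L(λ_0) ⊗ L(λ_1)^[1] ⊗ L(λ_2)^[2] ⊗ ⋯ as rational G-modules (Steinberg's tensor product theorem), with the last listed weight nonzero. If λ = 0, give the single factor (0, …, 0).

Compute c_i = Σ_j M_{ij} v_j with v = (-9, 38, -14, 5, -35):
  c_1 = (-1)·(-9) + 0·38 + (0)·(-14) + 0·5 + (0)·(-35) = 9
  c_2 = (0)·(-9) + (-1)·(38) + (1)·(-14) + (-3)·(5) + (-2)·(-35) = 3
  c_3 = (0)·(-9) + 1·38 + (-2)·(-14) + 4·5 + (2)·(-35) = 16
  c_4 = (0)·(-9) + 1·38 + (-2)·(-14) + 3·5 + (2)·(-35) = 11
  c_5 = (0)·(-9) + 0·38 + (1)·(-14) + (-2)·(5) + (-1)·(-35) = 11
Expand coordinatewise in base 17:
  c_1 = 9 = 9·17^0
  c_2 = 3 = 3·17^0
  c_3 = 16 = 16·17^0
  c_4 = 11 = 11·17^0
  c_5 = 11 = 11·17^0
p-restricted factor λ_0 = (9, 3, 16, 11, 11)

((9, 3, 16, 11, 11),)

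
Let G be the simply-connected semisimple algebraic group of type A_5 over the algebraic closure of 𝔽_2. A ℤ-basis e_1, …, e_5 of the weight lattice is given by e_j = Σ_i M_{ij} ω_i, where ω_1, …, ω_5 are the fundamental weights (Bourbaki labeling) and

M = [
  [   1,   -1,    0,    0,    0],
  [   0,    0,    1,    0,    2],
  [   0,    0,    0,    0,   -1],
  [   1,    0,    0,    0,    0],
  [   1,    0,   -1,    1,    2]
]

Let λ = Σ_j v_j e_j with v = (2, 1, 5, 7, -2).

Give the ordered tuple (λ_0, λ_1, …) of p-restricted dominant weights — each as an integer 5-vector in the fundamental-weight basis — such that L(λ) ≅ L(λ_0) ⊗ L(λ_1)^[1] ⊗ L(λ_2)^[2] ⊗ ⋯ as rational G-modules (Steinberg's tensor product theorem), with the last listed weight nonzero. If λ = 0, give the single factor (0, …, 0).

Compute c_i = Σ_j M_{ij} v_j with v = (2, 1, 5, 7, -2):
  c_1 = 1·2 + (-1)·(1) + 0·5 + 0·7 + (0)·(-2) = 1
  c_2 = 0·2 + 0·1 + 1·5 + 0·7 + (2)·(-2) = 1
  c_3 = 0·2 + 0·1 + 0·5 + 0·7 + (-1)·(-2) = 2
  c_4 = 1·2 + 0·1 + 0·5 + 0·7 + (0)·(-2) = 2
  c_5 = 1·2 + 0·1 + (-1)·(5) + 1·7 + (2)·(-2) = 0
Expand coordinatewise in base 2:
  c_1 = 1 = 1·2^0
  c_2 = 1 = 1·2^0
  c_3 = 2 = 0·2^0 + 1·2^1
  c_4 = 2 = 0·2^0 + 1·2^1
  c_5 = 0
p-restricted factor λ_0 = (1, 1, 0, 0, 0)
p-restricted factor λ_1 = (0, 0, 1, 1, 0)

((1, 1, 0, 0, 0), (0, 0, 1, 1, 0))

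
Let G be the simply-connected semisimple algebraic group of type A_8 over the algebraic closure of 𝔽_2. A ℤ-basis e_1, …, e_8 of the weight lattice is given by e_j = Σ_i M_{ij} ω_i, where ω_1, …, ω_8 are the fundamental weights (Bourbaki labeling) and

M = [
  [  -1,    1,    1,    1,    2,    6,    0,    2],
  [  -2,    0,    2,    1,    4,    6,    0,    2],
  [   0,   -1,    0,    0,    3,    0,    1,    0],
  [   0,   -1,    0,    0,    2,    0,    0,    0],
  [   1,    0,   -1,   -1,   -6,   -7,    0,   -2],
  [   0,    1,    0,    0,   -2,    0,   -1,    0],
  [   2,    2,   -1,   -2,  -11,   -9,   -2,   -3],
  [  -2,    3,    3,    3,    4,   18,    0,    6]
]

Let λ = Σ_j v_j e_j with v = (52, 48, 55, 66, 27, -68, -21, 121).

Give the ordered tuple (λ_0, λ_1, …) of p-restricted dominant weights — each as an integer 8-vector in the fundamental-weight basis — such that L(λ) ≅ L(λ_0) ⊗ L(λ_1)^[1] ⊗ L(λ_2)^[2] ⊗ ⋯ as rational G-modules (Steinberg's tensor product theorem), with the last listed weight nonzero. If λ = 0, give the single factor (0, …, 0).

Compute c_i = Σ_j M_{ij} v_j with v = (52, 48, 55, 66, 27, -68, -21, 121):
  c_1 = (-1)·(52) + 1·48 + 1·55 + 1·66 + 2·27 + (6)·(-68) + (0)·(-21) + 2·121 = 5
  c_2 = (-2)·(52) + 0·48 + 2·55 + 1·66 + 4·27 + (6)·(-68) + (0)·(-21) + 2·121 = 14
  c_3 = 0·52 + (-1)·(48) + 0·55 + 0·66 + 3·27 + (0)·(-68) + (1)·(-21) + 0·121 = 12
  c_4 = 0·52 + (-1)·(48) + 0·55 + 0·66 + 2·27 + (0)·(-68) + (0)·(-21) + 0·121 = 6
  c_5 = 1·52 + 0·48 + (-1)·(55) + (-1)·(66) + (-6)·(27) + (-7)·(-68) + (0)·(-21) + (-2)·(121) = 3
  c_6 = 0·52 + 1·48 + 0·55 + 0·66 + (-2)·(27) + (0)·(-68) + (-1)·(-21) + 0·121 = 15
  c_7 = 2·52 + 2·48 + (-1)·(55) + (-2)·(66) + (-11)·(27) + (-9)·(-68) + (-2)·(-21) + (-3)·(121) = 7
  c_8 = (-2)·(52) + 3·48 + 3·55 + 3·66 + 4·27 + (18)·(-68) + (0)·(-21) + 6·121 = 13
Expand coordinatewise in base 2:
  c_1 = 5 = 1·2^0 + 0·2^1 + 1·2^2
  c_2 = 14 = 0·2^0 + 1·2^1 + 1·2^2 + 1·2^3
  c_3 = 12 = 0·2^0 + 0·2^1 + 1·2^2 + 1·2^3
  c_4 = 6 = 0·2^0 + 1·2^1 + 1·2^2
  c_5 = 3 = 1·2^0 + 1·2^1
  c_6 = 15 = 1·2^0 + 1·2^1 + 1·2^2 + 1·2^3
  c_7 = 7 = 1·2^0 + 1·2^1 + 1·2^2
  c_8 = 13 = 1·2^0 + 0·2^1 + 1·2^2 + 1·2^3
λ_0 = (1, 0, 0, 0, 1, 1, 1, 1)
λ_1 = (0, 1, 0, 1, 1, 1, 1, 0)
λ_2 = (1, 1, 1, 1, 0, 1, 1, 1)
λ_3 = (0, 1, 1, 0, 0, 1, 0, 1)

((1, 0, 0, 0, 1, 1, 1, 1), (0, 1, 0, 1, 1, 1, 1, 0), (1, 1, 1, 1, 0, 1, 1, 1), (0, 1, 1, 0, 0, 1, 0, 1))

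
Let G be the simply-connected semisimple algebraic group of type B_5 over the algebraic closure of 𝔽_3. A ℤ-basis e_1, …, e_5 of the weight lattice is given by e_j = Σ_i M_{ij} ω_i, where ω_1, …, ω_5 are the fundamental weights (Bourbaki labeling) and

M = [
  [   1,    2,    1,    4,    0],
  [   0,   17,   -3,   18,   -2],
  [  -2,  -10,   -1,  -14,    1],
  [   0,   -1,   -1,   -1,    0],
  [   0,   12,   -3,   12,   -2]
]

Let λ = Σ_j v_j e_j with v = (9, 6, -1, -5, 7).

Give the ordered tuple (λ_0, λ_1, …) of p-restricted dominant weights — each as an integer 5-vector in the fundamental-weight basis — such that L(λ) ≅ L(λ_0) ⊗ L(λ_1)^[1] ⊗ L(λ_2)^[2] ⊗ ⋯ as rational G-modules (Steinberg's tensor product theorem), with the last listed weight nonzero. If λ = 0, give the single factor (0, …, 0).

Converting to the ω-basis (c_i = row i of M dotted with v = (9, 6, -1, -5, 7)):
  c_1 = (1)·(9) + (2)·(6) + (1)·(-1) + (4)·(-5) + (0)·(7) = 0
  c_2 = (0)·(9) + (17)·(6) + (-3)·(-1) + (18)·(-5) + (-2)·(7) = 1
  c_3 = (-2)·(9) + (-10)·(6) + (-1)·(-1) + (-14)·(-5) + (1)·(7) = 0
  c_4 = (0)·(9) + (-1)·(6) + (-1)·(-1) + (-1)·(-5) + (0)·(7) = 0
  c_5 = (0)·(9) + (12)·(6) + (-3)·(-1) + (12)·(-5) + (-2)·(7) = 1
Base-3 expansion of each c_i:
  c_1 = 0
  c_2 = 1 = 1·3^0
  c_3 = 0
  c_4 = 0
  c_5 = 1 = 1·3^0
p-restricted factor λ_0 = (0, 1, 0, 0, 1)

((0, 1, 0, 0, 1),)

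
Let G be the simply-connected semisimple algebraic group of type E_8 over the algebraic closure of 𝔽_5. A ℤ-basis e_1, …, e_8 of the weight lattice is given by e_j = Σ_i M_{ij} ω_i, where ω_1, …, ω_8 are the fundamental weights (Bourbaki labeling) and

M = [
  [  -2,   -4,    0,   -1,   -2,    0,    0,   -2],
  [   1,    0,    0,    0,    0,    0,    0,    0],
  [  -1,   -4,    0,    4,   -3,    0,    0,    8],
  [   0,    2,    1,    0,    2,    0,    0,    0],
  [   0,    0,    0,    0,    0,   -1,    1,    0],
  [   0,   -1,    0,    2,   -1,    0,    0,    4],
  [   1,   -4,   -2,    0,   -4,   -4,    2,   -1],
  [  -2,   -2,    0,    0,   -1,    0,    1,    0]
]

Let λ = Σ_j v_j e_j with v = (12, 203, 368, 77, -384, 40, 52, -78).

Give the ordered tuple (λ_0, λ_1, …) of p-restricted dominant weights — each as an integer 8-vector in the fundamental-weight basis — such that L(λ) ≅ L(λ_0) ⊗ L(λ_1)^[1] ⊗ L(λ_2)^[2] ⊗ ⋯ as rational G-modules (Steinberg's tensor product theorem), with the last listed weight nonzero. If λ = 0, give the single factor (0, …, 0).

((1, 2, 2, 1, 2, 3, 2, 1), (2, 2, 2, 1, 2, 4, 4, 1))

ω-coordinates c = M·v, v = (12, 203, 368, 77, -384, 40, 52, -78):
  c_1 = (-2)·(12) + (-4)·(203) + (0)·(368) + (-1)·(77) + (-2)·(-384) + (0)·(40) + (0)·(52) + (-2)·(-78) = 11
  c_2 = (1)·(12) + (0)·(203) + (0)·(368) + (0)·(77) + (0)·(-384) + (0)·(40) + (0)·(52) + (0)·(-78) = 12
  c_3 = (-1)·(12) + (-4)·(203) + (0)·(368) + (4)·(77) + (-3)·(-384) + (0)·(40) + (0)·(52) + (8)·(-78) = 12
  c_4 = (0)·(12) + (2)·(203) + (1)·(368) + (0)·(77) + (2)·(-384) + (0)·(40) + (0)·(52) + (0)·(-78) = 6
  c_5 = (0)·(12) + (0)·(203) + (0)·(368) + (0)·(77) + (0)·(-384) + (-1)·(40) + (1)·(52) + (0)·(-78) = 12
  c_6 = (0)·(12) + (-1)·(203) + (0)·(368) + (2)·(77) + (-1)·(-384) + (0)·(40) + (0)·(52) + (4)·(-78) = 23
  c_7 = (1)·(12) + (-4)·(203) + (-2)·(368) + (0)·(77) + (-4)·(-384) + (-4)·(40) + (2)·(52) + (-1)·(-78) = 22
  c_8 = (-2)·(12) + (-2)·(203) + (0)·(368) + (0)·(77) + (-1)·(-384) + (0)·(40) + (1)·(52) + (0)·(-78) = 6
p = 5; digits c_i = Σ_j d_{ij}·5^j, 0 ≤ d_{ij} < 5:
  c_1 = 11 = 1·5^0 + 2·5^1
  c_2 = 12 = 2·5^0 + 2·5^1
  c_3 = 12 = 2·5^0 + 2·5^1
  c_4 = 6 = 1·5^0 + 1·5^1
  c_5 = 12 = 2·5^0 + 2·5^1
  c_6 = 23 = 3·5^0 + 4·5^1
  c_7 = 22 = 2·5^0 + 4·5^1
  c_8 = 6 = 1·5^0 + 1·5^1
λ_0 = (1, 2, 2, 1, 2, 3, 2, 1)
λ_1 = (2, 2, 2, 1, 2, 4, 4, 1)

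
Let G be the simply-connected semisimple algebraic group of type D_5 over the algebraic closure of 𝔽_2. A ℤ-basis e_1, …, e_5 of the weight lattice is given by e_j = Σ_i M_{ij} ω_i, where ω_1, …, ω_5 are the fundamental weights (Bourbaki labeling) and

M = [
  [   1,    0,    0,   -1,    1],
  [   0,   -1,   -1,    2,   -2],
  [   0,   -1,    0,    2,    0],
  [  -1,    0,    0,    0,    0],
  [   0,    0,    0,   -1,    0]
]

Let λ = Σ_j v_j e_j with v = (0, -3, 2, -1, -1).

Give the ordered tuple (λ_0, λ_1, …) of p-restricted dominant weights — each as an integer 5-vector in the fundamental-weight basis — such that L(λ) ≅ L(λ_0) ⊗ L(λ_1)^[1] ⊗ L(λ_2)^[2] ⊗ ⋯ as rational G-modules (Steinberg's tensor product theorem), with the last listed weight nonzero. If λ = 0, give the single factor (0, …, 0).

((0, 1, 1, 0, 1),)

Compute c_i = Σ_j M_{ij} v_j with v = (0, -3, 2, -1, -1):
  c_1 = (1)·(0) + (0)·(-3) + (0)·(2) + (-1)·(-1) + (1)·(-1) = 0
  c_2 = (0)·(0) + (-1)·(-3) + (-1)·(2) + (2)·(-1) + (-2)·(-1) = 1
  c_3 = (0)·(0) + (-1)·(-3) + (0)·(2) + (2)·(-1) + (0)·(-1) = 1
  c_4 = (-1)·(0) + (0)·(-3) + (0)·(2) + (0)·(-1) + (0)·(-1) = 0
  c_5 = (0)·(0) + (0)·(-3) + (0)·(2) + (-1)·(-1) + (0)·(-1) = 1
p = 2; digits c_i = Σ_j d_{ij}·2^j, 0 ≤ d_{ij} < 2:
  c_1 = 0
  c_2 = 1 = 1·2^0
  c_3 = 1 = 1·2^0
  c_4 = 0
  c_5 = 1 = 1·2^0
Factor λ_0 = (0, 1, 1, 0, 1)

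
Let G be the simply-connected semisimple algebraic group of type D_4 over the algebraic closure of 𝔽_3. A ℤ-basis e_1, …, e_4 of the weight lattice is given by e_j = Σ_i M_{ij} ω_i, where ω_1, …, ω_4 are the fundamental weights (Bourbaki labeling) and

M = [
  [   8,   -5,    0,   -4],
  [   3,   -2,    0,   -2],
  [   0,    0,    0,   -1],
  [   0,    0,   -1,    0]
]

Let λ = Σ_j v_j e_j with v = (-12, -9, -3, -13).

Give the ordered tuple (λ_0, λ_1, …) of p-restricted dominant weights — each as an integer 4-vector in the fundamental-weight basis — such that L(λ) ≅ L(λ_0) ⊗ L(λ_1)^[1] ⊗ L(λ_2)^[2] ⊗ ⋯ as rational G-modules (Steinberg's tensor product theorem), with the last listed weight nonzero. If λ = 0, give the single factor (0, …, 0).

((1, 2, 1, 0), (0, 2, 1, 1), (0, 0, 1, 0))

ω-coordinates c = M·v, v = (-12, -9, -3, -13):
  c_1 = 8*-12 + -5*-9 + 0*-3 + -4*-13 = 1
  c_2 = 3*-12 + -2*-9 + 0*-3 + -2*-13 = 8
  c_3 = 0*-12 + 0*-9 + 0*-3 + -1*-13 = 13
  c_4 = 0*-12 + 0*-9 + -1*-3 + 0*-13 = 3
Writing each c_i in base p = 3:
  c_1 = 1 = 1·3^0
  c_2 = 8 = 2·3^0 + 2·3^1
  c_3 = 13 = 1·3^0 + 1·3^1 + 1·3^2
  c_4 = 3 = 0·3^0 + 1·3^1
λ_0 = (1, 2, 1, 0)
λ_1 = (0, 2, 1, 1)
λ_2 = (0, 0, 1, 0)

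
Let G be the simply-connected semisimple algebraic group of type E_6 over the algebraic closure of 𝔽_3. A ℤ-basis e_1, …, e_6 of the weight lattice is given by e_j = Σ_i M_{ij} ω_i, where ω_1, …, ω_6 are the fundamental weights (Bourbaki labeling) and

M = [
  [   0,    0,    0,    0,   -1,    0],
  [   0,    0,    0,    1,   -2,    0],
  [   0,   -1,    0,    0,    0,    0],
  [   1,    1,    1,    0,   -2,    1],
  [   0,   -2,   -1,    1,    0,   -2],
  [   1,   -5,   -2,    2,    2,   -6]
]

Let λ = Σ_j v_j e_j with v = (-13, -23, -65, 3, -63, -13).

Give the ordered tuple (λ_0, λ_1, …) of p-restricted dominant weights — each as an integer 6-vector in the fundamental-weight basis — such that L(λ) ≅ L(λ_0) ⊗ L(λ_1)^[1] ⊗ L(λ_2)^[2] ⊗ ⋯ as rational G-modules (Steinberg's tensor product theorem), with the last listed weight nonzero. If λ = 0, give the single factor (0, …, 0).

In the fundamental-weight basis, λ has coordinates c = M·v (v = (-13, -23, -65, 3, -63, -13)):
  c_1 = (0)·(-13) + (0)·(-23) + (0)·(-65) + 0·3 + (-1)·(-63) + (0)·(-13) = 63
  c_2 = (0)·(-13) + (0)·(-23) + (0)·(-65) + 1·3 + (-2)·(-63) + (0)·(-13) = 129
  c_3 = (0)·(-13) + (-1)·(-23) + (0)·(-65) + 0·3 + (0)·(-63) + (0)·(-13) = 23
  c_4 = (1)·(-13) + (1)·(-23) + (1)·(-65) + 0·3 + (-2)·(-63) + (1)·(-13) = 12
  c_5 = (0)·(-13) + (-2)·(-23) + (-1)·(-65) + 1·3 + (0)·(-63) + (-2)·(-13) = 140
  c_6 = (1)·(-13) + (-5)·(-23) + (-2)·(-65) + 2·3 + (2)·(-63) + (-6)·(-13) = 190
Base-3 expansion of each c_i:
  c_1 = 63 = 0·3^0 + 0·3^1 + 1·3^2 + 2·3^3
  c_2 = 129 = 0·3^0 + 1·3^1 + 2·3^2 + 1·3^3 + 1·3^4
  c_3 = 23 = 2·3^0 + 1·3^1 + 2·3^2
  c_4 = 12 = 0·3^0 + 1·3^1 + 1·3^2
  c_5 = 140 = 2·3^0 + 1·3^1 + 0·3^2 + 2·3^3 + 1·3^4
  c_6 = 190 = 1·3^0 + 0·3^1 + 0·3^2 + 1·3^3 + 2·3^4
λ_0 = (0, 0, 2, 0, 2, 1)
λ_1 = (0, 1, 1, 1, 1, 0)
λ_2 = (1, 2, 2, 1, 0, 0)
λ_3 = (2, 1, 0, 0, 2, 1)
λ_4 = (0, 1, 0, 0, 1, 2)

((0, 0, 2, 0, 2, 1), (0, 1, 1, 1, 1, 0), (1, 2, 2, 1, 0, 0), (2, 1, 0, 0, 2, 1), (0, 1, 0, 0, 1, 2))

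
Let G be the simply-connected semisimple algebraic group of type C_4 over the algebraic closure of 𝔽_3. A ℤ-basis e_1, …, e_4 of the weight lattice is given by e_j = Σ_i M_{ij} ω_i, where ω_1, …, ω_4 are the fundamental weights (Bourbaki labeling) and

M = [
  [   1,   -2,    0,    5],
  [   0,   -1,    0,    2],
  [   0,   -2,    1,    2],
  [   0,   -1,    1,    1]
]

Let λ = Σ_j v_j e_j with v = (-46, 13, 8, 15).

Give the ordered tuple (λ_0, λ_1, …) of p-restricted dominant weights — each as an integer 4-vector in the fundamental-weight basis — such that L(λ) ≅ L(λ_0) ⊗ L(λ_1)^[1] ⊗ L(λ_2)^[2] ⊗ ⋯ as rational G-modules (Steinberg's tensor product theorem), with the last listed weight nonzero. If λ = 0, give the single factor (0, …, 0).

((0, 2, 0, 1), (1, 2, 1, 0), (0, 1, 1, 1))

Change of basis e → ω: c = M·v where v = (-46, 13, 8, 15):
  c_1 = 1*-46 + -2*13 + 0*8 + 5*15 = 3
  c_2 = 0*-46 + -1*13 + 0*8 + 2*15 = 17
  c_3 = 0*-46 + -2*13 + 1*8 + 2*15 = 12
  c_4 = 0*-46 + -1*13 + 1*8 + 1*15 = 10
Expand coordinatewise in base 3:
  c_1 = 3 = 0·3^0 + 1·3^1
  c_2 = 17 = 2·3^0 + 2·3^1 + 1·3^2
  c_3 = 12 = 0·3^0 + 1·3^1 + 1·3^2
  c_4 = 10 = 1·3^0 + 0·3^1 + 1·3^2
p-restricted factor λ_0 = (0, 2, 0, 1)
p-restricted factor λ_1 = (1, 2, 1, 0)
p-restricted factor λ_2 = (0, 1, 1, 1)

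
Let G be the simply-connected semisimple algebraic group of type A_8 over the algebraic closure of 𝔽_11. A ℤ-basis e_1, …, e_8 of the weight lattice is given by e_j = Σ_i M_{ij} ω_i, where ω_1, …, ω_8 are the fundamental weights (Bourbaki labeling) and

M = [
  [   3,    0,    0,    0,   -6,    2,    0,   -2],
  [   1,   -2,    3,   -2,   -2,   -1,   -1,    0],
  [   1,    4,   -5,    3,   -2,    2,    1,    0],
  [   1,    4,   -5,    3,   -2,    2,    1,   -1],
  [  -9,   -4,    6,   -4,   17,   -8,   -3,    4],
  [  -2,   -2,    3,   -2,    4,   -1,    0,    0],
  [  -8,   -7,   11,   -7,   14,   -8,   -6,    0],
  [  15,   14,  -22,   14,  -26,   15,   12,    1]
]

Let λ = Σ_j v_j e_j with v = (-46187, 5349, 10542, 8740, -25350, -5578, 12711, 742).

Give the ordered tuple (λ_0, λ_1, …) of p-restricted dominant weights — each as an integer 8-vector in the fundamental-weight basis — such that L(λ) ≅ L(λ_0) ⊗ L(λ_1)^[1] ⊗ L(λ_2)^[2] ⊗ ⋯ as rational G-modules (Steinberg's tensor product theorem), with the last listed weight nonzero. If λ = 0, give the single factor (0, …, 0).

Compute c_i = Σ_j M_{ij} v_j with v = (-46187, 5349, 10542, 8740, -25350, -5578, 12711, 742):
  c_1 = (3)·(-46187) + 0·5349 + 0·10542 + 0·8740 + (-6)·(-25350) + (2)·(-5578) + 0·12711 + (-2)·(742) = 899
  c_2 = (1)·(-46187) + (-2)·(5349) + 3·10542 + (-2)·(8740) + (-2)·(-25350) + (-1)·(-5578) + (-1)·(12711) + 0·742 = 828
  c_3 = (1)·(-46187) + 4·5349 + (-5)·(10542) + 3·8740 + (-2)·(-25350) + (2)·(-5578) + 1·12711 + 0·742 = 974
  c_4 = (1)·(-46187) + 4·5349 + (-5)·(10542) + 3·8740 + (-2)·(-25350) + (2)·(-5578) + 1·12711 + (-1)·(742) = 232
  c_5 = (-9)·(-46187) + (-4)·(5349) + 6·10542 + (-4)·(8740) + (17)·(-25350) + (-8)·(-5578) + (-3)·(12711) + 4·742 = 1088
  c_6 = (-2)·(-46187) + (-2)·(5349) + 3·10542 + (-2)·(8740) + (4)·(-25350) + (-1)·(-5578) + 0·12711 + 0·742 = 0
  c_7 = (-8)·(-46187) + (-7)·(5349) + 11·10542 + (-7)·(8740) + (14)·(-25350) + (-8)·(-5578) + (-6)·(12711) + 0·742 = 293
  c_8 = (15)·(-46187) + 14·5349 + (-22)·(10542) + 14·8740 + (-26)·(-25350) + (15)·(-5578) + 12·12711 + 1·742 = 1221
Base-11 expansion of each c_i:
  c_1 = 899 = 8·11^0 + 4·11^1 + 7·11^2
  c_2 = 828 = 3·11^0 + 9·11^1 + 6·11^2
  c_3 = 974 = 6·11^0 + 0·11^1 + 8·11^2
  c_4 = 232 = 1·11^0 + 10·11^1 + 1·11^2
  c_5 = 1088 = 10·11^0 + 10·11^1 + 8·11^2
  c_6 = 0
  c_7 = 293 = 7·11^0 + 4·11^1 + 2·11^2
  c_8 = 1221 = 0·11^0 + 1·11^1 + 10·11^2
p-restricted factor λ_0 = (8, 3, 6, 1, 10, 0, 7, 0)
p-restricted factor λ_1 = (4, 9, 0, 10, 10, 0, 4, 1)
p-restricted factor λ_2 = (7, 6, 8, 1, 8, 0, 2, 10)

((8, 3, 6, 1, 10, 0, 7, 0), (4, 9, 0, 10, 10, 0, 4, 1), (7, 6, 8, 1, 8, 0, 2, 10))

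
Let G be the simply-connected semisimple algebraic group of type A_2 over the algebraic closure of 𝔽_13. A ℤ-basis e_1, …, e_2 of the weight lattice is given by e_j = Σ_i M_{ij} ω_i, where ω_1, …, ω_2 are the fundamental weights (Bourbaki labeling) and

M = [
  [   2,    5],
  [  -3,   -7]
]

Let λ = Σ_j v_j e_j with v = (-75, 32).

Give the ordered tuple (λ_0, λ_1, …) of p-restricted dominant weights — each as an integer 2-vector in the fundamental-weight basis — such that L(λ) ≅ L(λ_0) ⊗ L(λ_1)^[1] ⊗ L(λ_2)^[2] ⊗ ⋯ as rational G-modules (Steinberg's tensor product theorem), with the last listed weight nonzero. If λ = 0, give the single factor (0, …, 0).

Change of basis e → ω: c = M·v where v = (-75, 32):
  c_1 = 2*-75 + 5*32 = 10
  c_2 = -3*-75 + -7*32 = 1
Expand coordinatewise in base 13:
  c_1 = 10 = 10·13^0
  c_2 = 1 = 1·13^0
p-restricted factor λ_0 = (10, 1)

((10, 1),)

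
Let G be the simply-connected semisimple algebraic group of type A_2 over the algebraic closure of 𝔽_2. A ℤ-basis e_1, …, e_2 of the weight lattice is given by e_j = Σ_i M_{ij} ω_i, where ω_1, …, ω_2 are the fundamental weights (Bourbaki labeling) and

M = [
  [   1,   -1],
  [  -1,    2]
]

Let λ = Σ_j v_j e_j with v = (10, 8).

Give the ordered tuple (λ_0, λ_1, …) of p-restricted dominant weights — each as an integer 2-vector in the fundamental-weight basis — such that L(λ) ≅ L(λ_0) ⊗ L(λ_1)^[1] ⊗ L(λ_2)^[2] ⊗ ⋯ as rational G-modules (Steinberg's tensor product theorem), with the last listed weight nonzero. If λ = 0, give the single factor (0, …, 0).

((0, 0), (1, 1), (0, 1))

In the fundamental-weight basis, λ has coordinates c = M·v (v = (10, 8)):
  c_1 = 1*10 + -1*8 = 2
  c_2 = -1*10 + 2*8 = 6
Expand coordinatewise in base 2:
  c_1 = 2 = 0·2^0 + 1·2^1
  c_2 = 6 = 0·2^0 + 1·2^1 + 1·2^2
p-restricted factor λ_0 = (0, 0)
p-restricted factor λ_1 = (1, 1)
p-restricted factor λ_2 = (0, 1)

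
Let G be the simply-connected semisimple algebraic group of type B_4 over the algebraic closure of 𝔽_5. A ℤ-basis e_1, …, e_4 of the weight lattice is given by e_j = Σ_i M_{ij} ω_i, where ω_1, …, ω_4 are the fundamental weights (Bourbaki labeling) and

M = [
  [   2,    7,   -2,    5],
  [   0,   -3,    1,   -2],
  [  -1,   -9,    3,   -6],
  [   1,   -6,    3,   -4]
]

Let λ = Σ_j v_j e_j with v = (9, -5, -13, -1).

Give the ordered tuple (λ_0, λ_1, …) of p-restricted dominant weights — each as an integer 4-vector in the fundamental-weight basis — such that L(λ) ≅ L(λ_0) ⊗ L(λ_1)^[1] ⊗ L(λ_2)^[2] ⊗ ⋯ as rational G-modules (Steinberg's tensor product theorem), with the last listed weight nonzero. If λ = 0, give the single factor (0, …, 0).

Converting to the ω-basis (c_i = row i of M dotted with v = (9, -5, -13, -1)):
  c_1 = 2*9 + 7*-5 + -2*-13 + 5*-1 = 4
  c_2 = 0*9 + -3*-5 + 1*-13 + -2*-1 = 4
  c_3 = -1*9 + -9*-5 + 3*-13 + -6*-1 = 3
  c_4 = 1*9 + -6*-5 + 3*-13 + -4*-1 = 4
p = 5; digits c_i = Σ_j d_{ij}·5^j, 0 ≤ d_{ij} < 5:
  c_1 = 4 = 4·5^0
  c_2 = 4 = 4·5^0
  c_3 = 3 = 3·5^0
  c_4 = 4 = 4·5^0
Factor λ_0 = (4, 4, 3, 4)

((4, 4, 3, 4),)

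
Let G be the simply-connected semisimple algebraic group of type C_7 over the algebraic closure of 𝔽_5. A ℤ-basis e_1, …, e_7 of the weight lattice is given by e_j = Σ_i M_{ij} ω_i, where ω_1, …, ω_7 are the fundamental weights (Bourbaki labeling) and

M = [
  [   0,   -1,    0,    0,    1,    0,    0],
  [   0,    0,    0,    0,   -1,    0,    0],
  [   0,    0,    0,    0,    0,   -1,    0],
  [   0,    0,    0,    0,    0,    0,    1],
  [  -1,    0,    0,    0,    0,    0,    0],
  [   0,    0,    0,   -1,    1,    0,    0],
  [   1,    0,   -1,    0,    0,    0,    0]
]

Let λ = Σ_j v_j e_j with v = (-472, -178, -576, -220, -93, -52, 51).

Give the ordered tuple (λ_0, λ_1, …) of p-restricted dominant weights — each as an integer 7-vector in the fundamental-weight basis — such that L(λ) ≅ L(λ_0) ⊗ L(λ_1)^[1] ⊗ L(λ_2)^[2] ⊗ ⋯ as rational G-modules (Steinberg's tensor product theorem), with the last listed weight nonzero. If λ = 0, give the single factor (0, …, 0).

((0, 3, 2, 1, 2, 2, 4), (2, 3, 0, 0, 4, 0, 0), (3, 3, 2, 2, 3, 0, 4), (0, 0, 0, 0, 3, 1, 0))

In the fundamental-weight basis, λ has coordinates c = M·v (v = (-472, -178, -576, -220, -93, -52, 51)):
  c_1 = 0*-472 + -1*-178 + 0*-576 + 0*-220 + 1*-93 + 0*-52 + 0*51 = 85
  c_2 = 0*-472 + 0*-178 + 0*-576 + 0*-220 + -1*-93 + 0*-52 + 0*51 = 93
  c_3 = 0*-472 + 0*-178 + 0*-576 + 0*-220 + 0*-93 + -1*-52 + 0*51 = 52
  c_4 = 0*-472 + 0*-178 + 0*-576 + 0*-220 + 0*-93 + 0*-52 + 1*51 = 51
  c_5 = -1*-472 + 0*-178 + 0*-576 + 0*-220 + 0*-93 + 0*-52 + 0*51 = 472
  c_6 = 0*-472 + 0*-178 + 0*-576 + -1*-220 + 1*-93 + 0*-52 + 0*51 = 127
  c_7 = 1*-472 + 0*-178 + -1*-576 + 0*-220 + 0*-93 + 0*-52 + 0*51 = 104
Base-5 expansion of each c_i:
  c_1 = 85 = 0·5^0 + 2·5^1 + 3·5^2
  c_2 = 93 = 3·5^0 + 3·5^1 + 3·5^2
  c_3 = 52 = 2·5^0 + 0·5^1 + 2·5^2
  c_4 = 51 = 1·5^0 + 0·5^1 + 2·5^2
  c_5 = 472 = 2·5^0 + 4·5^1 + 3·5^2 + 3·5^3
  c_6 = 127 = 2·5^0 + 0·5^1 + 0·5^2 + 1·5^3
  c_7 = 104 = 4·5^0 + 0·5^1 + 4·5^2
λ_0 = (0, 3, 2, 1, 2, 2, 4)
λ_1 = (2, 3, 0, 0, 4, 0, 0)
λ_2 = (3, 3, 2, 2, 3, 0, 4)
λ_3 = (0, 0, 0, 0, 3, 1, 0)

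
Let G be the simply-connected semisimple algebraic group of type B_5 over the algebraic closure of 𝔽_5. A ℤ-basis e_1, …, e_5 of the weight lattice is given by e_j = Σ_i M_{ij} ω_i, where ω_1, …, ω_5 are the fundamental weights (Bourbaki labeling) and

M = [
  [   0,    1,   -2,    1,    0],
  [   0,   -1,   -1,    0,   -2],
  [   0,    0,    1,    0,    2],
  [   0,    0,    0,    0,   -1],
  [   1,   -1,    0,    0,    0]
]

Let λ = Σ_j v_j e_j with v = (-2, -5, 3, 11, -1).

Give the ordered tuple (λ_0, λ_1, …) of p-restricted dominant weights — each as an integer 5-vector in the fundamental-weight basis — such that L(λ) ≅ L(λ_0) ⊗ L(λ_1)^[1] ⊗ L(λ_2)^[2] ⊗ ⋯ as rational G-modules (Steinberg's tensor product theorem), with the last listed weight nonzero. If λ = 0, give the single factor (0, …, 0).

((0, 4, 1, 1, 3),)

Compute c_i = Σ_j M_{ij} v_j with v = (-2, -5, 3, 11, -1):
  c_1 = 0*-2 + 1*-5 + -2*3 + 1*11 + 0*-1 = 0
  c_2 = 0*-2 + -1*-5 + -1*3 + 0*11 + -2*-1 = 4
  c_3 = 0*-2 + 0*-5 + 1*3 + 0*11 + 2*-1 = 1
  c_4 = 0*-2 + 0*-5 + 0*3 + 0*11 + -1*-1 = 1
  c_5 = 1*-2 + -1*-5 + 0*3 + 0*11 + 0*-1 = 3
Writing each c_i in base p = 5:
  c_1 = 0
  c_2 = 4 = 4·5^0
  c_3 = 1 = 1·5^0
  c_4 = 1 = 1·5^0
  c_5 = 3 = 3·5^0
p-restricted factor λ_0 = (0, 4, 1, 1, 3)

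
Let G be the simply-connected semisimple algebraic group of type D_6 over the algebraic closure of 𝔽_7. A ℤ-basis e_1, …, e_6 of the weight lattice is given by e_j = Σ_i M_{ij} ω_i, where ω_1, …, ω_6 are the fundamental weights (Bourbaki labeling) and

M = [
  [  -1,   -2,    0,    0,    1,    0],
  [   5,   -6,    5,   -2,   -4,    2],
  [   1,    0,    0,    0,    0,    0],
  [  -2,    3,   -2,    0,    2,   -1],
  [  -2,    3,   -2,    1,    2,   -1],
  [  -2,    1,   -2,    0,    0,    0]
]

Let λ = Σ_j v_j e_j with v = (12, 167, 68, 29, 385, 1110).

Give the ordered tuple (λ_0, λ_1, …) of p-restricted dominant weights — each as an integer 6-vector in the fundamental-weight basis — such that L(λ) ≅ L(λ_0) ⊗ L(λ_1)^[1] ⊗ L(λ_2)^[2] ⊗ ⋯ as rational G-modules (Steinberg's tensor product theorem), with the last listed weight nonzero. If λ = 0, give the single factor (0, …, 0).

Compute c_i = Σ_j M_{ij} v_j with v = (12, 167, 68, 29, 385, 1110):
  c_1 = (-1)·(12) + (-2)·(167) + 0·68 + 0·29 + 1·385 + 0·1110 = 39
  c_2 = 5·12 + (-6)·(167) + 5·68 + (-2)·(29) + (-4)·(385) + 2·1110 = 20
  c_3 = 1·12 + 0·167 + 0·68 + 0·29 + 0·385 + 0·1110 = 12
  c_4 = (-2)·(12) + 3·167 + (-2)·(68) + 0·29 + 2·385 + (-1)·(1110) = 1
  c_5 = (-2)·(12) + 3·167 + (-2)·(68) + 1·29 + 2·385 + (-1)·(1110) = 30
  c_6 = (-2)·(12) + 1·167 + (-2)·(68) + 0·29 + 0·385 + 0·1110 = 7
Base-7 expansion of each c_i:
  c_1 = 39 = 4·7^0 + 5·7^1
  c_2 = 20 = 6·7^0 + 2·7^1
  c_3 = 12 = 5·7^0 + 1·7^1
  c_4 = 1 = 1·7^0
  c_5 = 30 = 2·7^0 + 4·7^1
  c_6 = 7 = 0·7^0 + 1·7^1
p-restricted factor λ_0 = (4, 6, 5, 1, 2, 0)
p-restricted factor λ_1 = (5, 2, 1, 0, 4, 1)

((4, 6, 5, 1, 2, 0), (5, 2, 1, 0, 4, 1))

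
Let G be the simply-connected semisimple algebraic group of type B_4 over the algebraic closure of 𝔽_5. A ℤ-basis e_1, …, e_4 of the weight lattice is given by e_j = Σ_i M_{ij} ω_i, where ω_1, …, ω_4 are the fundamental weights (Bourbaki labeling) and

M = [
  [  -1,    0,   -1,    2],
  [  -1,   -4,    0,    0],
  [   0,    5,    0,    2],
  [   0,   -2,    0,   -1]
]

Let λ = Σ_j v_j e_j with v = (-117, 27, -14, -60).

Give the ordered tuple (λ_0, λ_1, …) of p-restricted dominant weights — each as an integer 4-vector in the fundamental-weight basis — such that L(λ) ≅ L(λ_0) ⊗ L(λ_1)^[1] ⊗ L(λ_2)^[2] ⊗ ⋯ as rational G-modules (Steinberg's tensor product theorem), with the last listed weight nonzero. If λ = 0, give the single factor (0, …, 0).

((1, 4, 0, 1), (2, 1, 3, 1))

ω-coordinates c = M·v, v = (-117, 27, -14, -60):
  c_1 = -1*-117 + 0*27 + -1*-14 + 2*-60 = 11
  c_2 = -1*-117 + -4*27 + 0*-14 + 0*-60 = 9
  c_3 = 0*-117 + 5*27 + 0*-14 + 2*-60 = 15
  c_4 = 0*-117 + -2*27 + 0*-14 + -1*-60 = 6
Expand coordinatewise in base 5:
  c_1 = 11 = 1·5^0 + 2·5^1
  c_2 = 9 = 4·5^0 + 1·5^1
  c_3 = 15 = 0·5^0 + 3·5^1
  c_4 = 6 = 1·5^0 + 1·5^1
Factor λ_0 = (1, 4, 0, 1)
Factor λ_1 = (2, 1, 3, 1)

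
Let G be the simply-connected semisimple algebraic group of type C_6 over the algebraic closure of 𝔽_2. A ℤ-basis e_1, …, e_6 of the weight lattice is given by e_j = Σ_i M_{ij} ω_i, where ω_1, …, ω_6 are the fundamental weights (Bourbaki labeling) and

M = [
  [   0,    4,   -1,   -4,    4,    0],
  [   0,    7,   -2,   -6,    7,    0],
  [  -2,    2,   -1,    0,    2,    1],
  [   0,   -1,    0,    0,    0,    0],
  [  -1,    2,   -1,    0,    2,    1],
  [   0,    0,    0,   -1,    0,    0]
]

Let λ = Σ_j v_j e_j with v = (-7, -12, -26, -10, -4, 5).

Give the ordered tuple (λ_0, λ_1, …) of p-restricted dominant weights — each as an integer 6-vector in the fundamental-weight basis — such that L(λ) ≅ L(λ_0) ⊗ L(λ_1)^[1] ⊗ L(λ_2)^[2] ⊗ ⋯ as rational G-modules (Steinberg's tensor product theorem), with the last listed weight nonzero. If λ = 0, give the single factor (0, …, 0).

((0, 0, 1, 0, 0, 0), (1, 0, 0, 0, 1, 1), (0, 0, 1, 1, 1, 0), (0, 0, 1, 1, 0, 1))

In the fundamental-weight basis, λ has coordinates c = M·v (v = (-7, -12, -26, -10, -4, 5)):
  c_1 = (0)·(-7) + (4)·(-12) + (-1)·(-26) + (-4)·(-10) + (4)·(-4) + (0)·(5) = 2
  c_2 = (0)·(-7) + (7)·(-12) + (-2)·(-26) + (-6)·(-10) + (7)·(-4) + (0)·(5) = 0
  c_3 = (-2)·(-7) + (2)·(-12) + (-1)·(-26) + (0)·(-10) + (2)·(-4) + (1)·(5) = 13
  c_4 = (0)·(-7) + (-1)·(-12) + (0)·(-26) + (0)·(-10) + (0)·(-4) + (0)·(5) = 12
  c_5 = (-1)·(-7) + (2)·(-12) + (-1)·(-26) + (0)·(-10) + (2)·(-4) + (1)·(5) = 6
  c_6 = (0)·(-7) + (0)·(-12) + (0)·(-26) + (-1)·(-10) + (0)·(-4) + (0)·(5) = 10
Writing each c_i in base p = 2:
  c_1 = 2 = 0·2^0 + 1·2^1
  c_2 = 0
  c_3 = 13 = 1·2^0 + 0·2^1 + 1·2^2 + 1·2^3
  c_4 = 12 = 0·2^0 + 0·2^1 + 1·2^2 + 1·2^3
  c_5 = 6 = 0·2^0 + 1·2^1 + 1·2^2
  c_6 = 10 = 0·2^0 + 1·2^1 + 0·2^2 + 1·2^3
p-restricted factor λ_0 = (0, 0, 1, 0, 0, 0)
p-restricted factor λ_1 = (1, 0, 0, 0, 1, 1)
p-restricted factor λ_2 = (0, 0, 1, 1, 1, 0)
p-restricted factor λ_3 = (0, 0, 1, 1, 0, 1)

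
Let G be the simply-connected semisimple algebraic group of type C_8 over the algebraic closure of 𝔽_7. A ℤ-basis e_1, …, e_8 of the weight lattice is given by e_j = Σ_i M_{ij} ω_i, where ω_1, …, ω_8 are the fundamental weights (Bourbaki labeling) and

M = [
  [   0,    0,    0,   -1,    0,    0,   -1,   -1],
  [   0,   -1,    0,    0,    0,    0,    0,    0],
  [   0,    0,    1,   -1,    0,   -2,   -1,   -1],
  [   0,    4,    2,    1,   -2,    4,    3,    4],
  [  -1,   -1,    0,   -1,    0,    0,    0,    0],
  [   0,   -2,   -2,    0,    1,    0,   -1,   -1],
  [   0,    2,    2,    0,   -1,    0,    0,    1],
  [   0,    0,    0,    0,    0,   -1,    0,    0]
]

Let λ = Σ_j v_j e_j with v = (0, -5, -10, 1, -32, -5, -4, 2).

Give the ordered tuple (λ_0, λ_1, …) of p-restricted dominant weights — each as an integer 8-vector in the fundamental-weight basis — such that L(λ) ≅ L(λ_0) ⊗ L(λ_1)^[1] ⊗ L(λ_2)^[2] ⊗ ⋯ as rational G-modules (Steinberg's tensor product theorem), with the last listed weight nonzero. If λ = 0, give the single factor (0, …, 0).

ω-coordinates c = M·v, v = (0, -5, -10, 1, -32, -5, -4, 2):
  c_1 = 0*0 + 0*-5 + 0*-10 + -1*1 + 0*-32 + 0*-5 + -1*-4 + -1*2 = 1
  c_2 = 0*0 + -1*-5 + 0*-10 + 0*1 + 0*-32 + 0*-5 + 0*-4 + 0*2 = 5
  c_3 = 0*0 + 0*-5 + 1*-10 + -1*1 + 0*-32 + -2*-5 + -1*-4 + -1*2 = 1
  c_4 = 0*0 + 4*-5 + 2*-10 + 1*1 + -2*-32 + 4*-5 + 3*-4 + 4*2 = 1
  c_5 = -1*0 + -1*-5 + 0*-10 + -1*1 + 0*-32 + 0*-5 + 0*-4 + 0*2 = 4
  c_6 = 0*0 + -2*-5 + -2*-10 + 0*1 + 1*-32 + 0*-5 + -1*-4 + -1*2 = 0
  c_7 = 0*0 + 2*-5 + 2*-10 + 0*1 + -1*-32 + 0*-5 + 0*-4 + 1*2 = 4
  c_8 = 0*0 + 0*-5 + 0*-10 + 0*1 + 0*-32 + -1*-5 + 0*-4 + 0*2 = 5
Base-7 expansion of each c_i:
  c_1 = 1 = 1·7^0
  c_2 = 5 = 5·7^0
  c_3 = 1 = 1·7^0
  c_4 = 1 = 1·7^0
  c_5 = 4 = 4·7^0
  c_6 = 0
  c_7 = 4 = 4·7^0
  c_8 = 5 = 5·7^0
p-restricted factor λ_0 = (1, 5, 1, 1, 4, 0, 4, 5)

((1, 5, 1, 1, 4, 0, 4, 5),)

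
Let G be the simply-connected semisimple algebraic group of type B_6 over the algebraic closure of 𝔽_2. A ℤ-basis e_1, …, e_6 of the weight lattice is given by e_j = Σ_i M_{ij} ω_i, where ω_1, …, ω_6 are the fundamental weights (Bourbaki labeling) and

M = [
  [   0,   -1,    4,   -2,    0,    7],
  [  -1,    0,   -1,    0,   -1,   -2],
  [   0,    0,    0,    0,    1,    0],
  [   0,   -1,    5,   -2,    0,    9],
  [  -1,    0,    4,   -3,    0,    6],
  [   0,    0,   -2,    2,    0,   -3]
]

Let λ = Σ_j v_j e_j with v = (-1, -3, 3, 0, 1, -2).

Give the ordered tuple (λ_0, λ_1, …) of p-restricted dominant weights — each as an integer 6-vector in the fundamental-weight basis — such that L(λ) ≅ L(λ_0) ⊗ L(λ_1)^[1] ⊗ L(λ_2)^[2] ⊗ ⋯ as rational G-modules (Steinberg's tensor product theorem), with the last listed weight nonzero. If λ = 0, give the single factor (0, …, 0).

In the fundamental-weight basis, λ has coordinates c = M·v (v = (-1, -3, 3, 0, 1, -2)):
  c_1 = (0)·(-1) + (-1)·(-3) + (4)·(3) + (-2)·(0) + (0)·(1) + (7)·(-2) = 1
  c_2 = (-1)·(-1) + (0)·(-3) + (-1)·(3) + (0)·(0) + (-1)·(1) + (-2)·(-2) = 1
  c_3 = (0)·(-1) + (0)·(-3) + (0)·(3) + (0)·(0) + (1)·(1) + (0)·(-2) = 1
  c_4 = (0)·(-1) + (-1)·(-3) + (5)·(3) + (-2)·(0) + (0)·(1) + (9)·(-2) = 0
  c_5 = (-1)·(-1) + (0)·(-3) + (4)·(3) + (-3)·(0) + (0)·(1) + (6)·(-2) = 1
  c_6 = (0)·(-1) + (0)·(-3) + (-2)·(3) + (2)·(0) + (0)·(1) + (-3)·(-2) = 0
Base-2 expansion of each c_i:
  c_1 = 1 = 1·2^0
  c_2 = 1 = 1·2^0
  c_3 = 1 = 1·2^0
  c_4 = 0
  c_5 = 1 = 1·2^0
  c_6 = 0
p-restricted factor λ_0 = (1, 1, 1, 0, 1, 0)

((1, 1, 1, 0, 1, 0),)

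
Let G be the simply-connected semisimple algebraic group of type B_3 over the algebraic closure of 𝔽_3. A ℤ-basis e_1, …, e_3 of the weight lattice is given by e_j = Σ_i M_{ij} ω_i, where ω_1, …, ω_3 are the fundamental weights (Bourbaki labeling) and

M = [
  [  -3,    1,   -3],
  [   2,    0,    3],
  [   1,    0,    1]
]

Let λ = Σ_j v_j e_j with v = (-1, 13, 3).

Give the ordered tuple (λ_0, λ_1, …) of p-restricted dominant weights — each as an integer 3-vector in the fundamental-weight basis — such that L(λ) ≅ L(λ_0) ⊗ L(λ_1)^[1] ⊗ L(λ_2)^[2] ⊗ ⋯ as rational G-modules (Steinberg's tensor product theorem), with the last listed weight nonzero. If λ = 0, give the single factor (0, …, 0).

((1, 1, 2), (2, 2, 0))

Converting to the ω-basis (c_i = row i of M dotted with v = (-1, 13, 3)):
  c_1 = -3*-1 + 1*13 + -3*3 = 7
  c_2 = 2*-1 + 0*13 + 3*3 = 7
  c_3 = 1*-1 + 0*13 + 1*3 = 2
Base-3 expansion of each c_i:
  c_1 = 7 = 1·3^0 + 2·3^1
  c_2 = 7 = 1·3^0 + 2·3^1
  c_3 = 2 = 2·3^0
Factor λ_0 = (1, 1, 2)
Factor λ_1 = (2, 2, 0)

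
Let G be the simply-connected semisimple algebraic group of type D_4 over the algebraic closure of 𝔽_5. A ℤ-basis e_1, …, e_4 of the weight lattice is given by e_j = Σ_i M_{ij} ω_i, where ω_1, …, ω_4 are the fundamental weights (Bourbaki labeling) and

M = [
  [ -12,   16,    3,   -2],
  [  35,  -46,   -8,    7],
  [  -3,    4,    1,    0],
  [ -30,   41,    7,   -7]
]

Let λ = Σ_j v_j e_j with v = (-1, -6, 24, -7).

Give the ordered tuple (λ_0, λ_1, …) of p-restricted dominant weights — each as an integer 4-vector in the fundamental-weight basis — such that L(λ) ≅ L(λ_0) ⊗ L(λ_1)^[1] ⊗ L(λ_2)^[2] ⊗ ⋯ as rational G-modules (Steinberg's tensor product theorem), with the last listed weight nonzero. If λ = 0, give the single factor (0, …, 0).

Compute c_i = Σ_j M_{ij} v_j with v = (-1, -6, 24, -7):
  c_1 = -12*-1 + 16*-6 + 3*24 + -2*-7 = 2
  c_2 = 35*-1 + -46*-6 + -8*24 + 7*-7 = 0
  c_3 = -3*-1 + 4*-6 + 1*24 + 0*-7 = 3
  c_4 = -30*-1 + 41*-6 + 7*24 + -7*-7 = 1
Expand coordinatewise in base 5:
  c_1 = 2 = 2·5^0
  c_2 = 0
  c_3 = 3 = 3·5^0
  c_4 = 1 = 1·5^0
p-restricted factor λ_0 = (2, 0, 3, 1)

((2, 0, 3, 1),)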